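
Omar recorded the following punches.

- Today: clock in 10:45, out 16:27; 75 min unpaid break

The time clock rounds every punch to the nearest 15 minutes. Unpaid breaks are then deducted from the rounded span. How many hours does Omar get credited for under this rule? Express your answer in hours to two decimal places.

Today: in 10:45→10:45, out 16:27→16:30; 5 h 45 min − 75 min = 4 h 30 min

4.50 hours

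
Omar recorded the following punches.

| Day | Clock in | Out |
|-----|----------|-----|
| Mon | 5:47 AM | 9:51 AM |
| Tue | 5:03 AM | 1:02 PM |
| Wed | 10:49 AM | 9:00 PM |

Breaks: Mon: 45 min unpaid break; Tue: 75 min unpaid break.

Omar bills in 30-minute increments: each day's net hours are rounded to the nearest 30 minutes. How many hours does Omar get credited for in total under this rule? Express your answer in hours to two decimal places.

20.00 hours

Mon: 5:47 AM–9:51 AM = 4 h 4 min − 45 min = 3 h 19 min → rounds to 3 h 30 min
Tue: 5:03 AM–1:02 PM = 7 h 59 min − 75 min = 6 h 44 min → rounds to 6 h 30 min
Wed: 10:49 AM–9:00 PM = 10 h 11 min → rounds to 10 h 0 min
Total credited: 20 h 0 min.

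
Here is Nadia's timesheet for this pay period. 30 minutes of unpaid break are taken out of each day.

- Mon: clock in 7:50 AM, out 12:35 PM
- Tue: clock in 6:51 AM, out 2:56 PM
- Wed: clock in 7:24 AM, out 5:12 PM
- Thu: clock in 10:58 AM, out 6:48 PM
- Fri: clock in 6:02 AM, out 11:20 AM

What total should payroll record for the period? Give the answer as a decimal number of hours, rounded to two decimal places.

Mon: 7:50 AM–12:35 PM = 4 h 45 min; less 30 min break → 4 h 15 min
Tue: 6:51 AM–2:56 PM = 8 h 5 min; less 30 min break → 7 h 35 min
Wed: 7:24 AM–5:12 PM = 9 h 48 min; less 30 min break → 9 h 18 min
Thu: 10:58 AM–6:48 PM = 7 h 50 min; less 30 min break → 7 h 20 min
Fri: 6:02 AM–11:20 AM = 5 h 18 min; less 30 min break → 4 h 48 min
Total: 4 h 15 min + 7 h 35 min + 9 h 18 min + 7 h 20 min + 4 h 48 min = 33 h 16 min.

33.27 hours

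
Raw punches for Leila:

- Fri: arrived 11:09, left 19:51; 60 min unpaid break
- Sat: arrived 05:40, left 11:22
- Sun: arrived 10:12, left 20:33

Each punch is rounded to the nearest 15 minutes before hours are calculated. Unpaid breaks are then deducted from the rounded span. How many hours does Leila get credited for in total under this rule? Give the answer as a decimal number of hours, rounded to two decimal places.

Fri: in 11:09→11:15, out 19:51→19:45; 8 h 30 min − 60 min = 7 h 30 min
Sat: in 05:40→05:45, out 11:22→11:15; 5 h 30 min
Sun: in 10:12→10:15, out 20:33→20:30; 10 h 15 min
Total credited: 23 h 15 min.

23.25 hours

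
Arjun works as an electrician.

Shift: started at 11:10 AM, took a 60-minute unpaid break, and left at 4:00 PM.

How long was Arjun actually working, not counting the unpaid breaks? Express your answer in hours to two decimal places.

Shift: 11:10 AM–4:00 PM = 4 h 50 min; less 60 min break → 3 h 50 min

3.83 hours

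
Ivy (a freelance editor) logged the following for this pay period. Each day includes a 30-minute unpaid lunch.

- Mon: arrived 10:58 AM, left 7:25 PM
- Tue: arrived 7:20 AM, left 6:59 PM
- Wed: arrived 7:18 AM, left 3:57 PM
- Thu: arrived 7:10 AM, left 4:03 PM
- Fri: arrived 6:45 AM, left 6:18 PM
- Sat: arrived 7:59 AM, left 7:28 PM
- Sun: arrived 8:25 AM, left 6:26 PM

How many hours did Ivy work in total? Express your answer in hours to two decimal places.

67.18 hours

Mon: 10:58 AM–7:25 PM = 8 h 27 min; less 30 min break → 7 h 57 min
Tue: 7:20 AM–6:59 PM = 11 h 39 min; less 30 min break → 11 h 9 min
Wed: 7:18 AM–3:57 PM = 8 h 39 min; less 30 min break → 8 h 9 min
Thu: 7:10 AM–4:03 PM = 8 h 53 min; less 30 min break → 8 h 23 min
Fri: 6:45 AM–6:18 PM = 11 h 33 min; less 30 min break → 11 h 3 min
Sat: 7:59 AM–7:28 PM = 11 h 29 min; less 30 min break → 10 h 59 min
Sun: 8:25 AM–6:26 PM = 10 h 1 min; less 30 min break → 9 h 31 min
Total: 7 h 57 min + 11 h 9 min + 8 h 9 min + 8 h 23 min + 11 h 3 min + 10 h 59 min + 9 h 31 min = 67 h 11 min.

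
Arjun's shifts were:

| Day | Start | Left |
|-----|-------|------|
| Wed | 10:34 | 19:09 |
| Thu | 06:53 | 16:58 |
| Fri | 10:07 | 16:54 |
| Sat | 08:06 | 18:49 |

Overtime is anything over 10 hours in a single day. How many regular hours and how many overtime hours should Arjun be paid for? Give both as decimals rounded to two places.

Regular 35.37 hours, overtime 0.80 hours

Wed: 10:34–19:09 = 8 h 35 min
Thu: 06:53–16:58 = 10 h 5 min
Fri: 10:07–16:54 = 6 h 47 min
Sat: 08:06–18:49 = 10 h 43 min
Wed reg 8 h 35 min / OT 0 h 0 min; Thu reg 10 h 0 min / OT 0 h 5 min; Fri reg 6 h 47 min / OT 0 h 0 min; Sat reg 10 h 0 min / OT 0 h 43 min.
Totals: regular 35 h 22 min, overtime 0 h 48 min.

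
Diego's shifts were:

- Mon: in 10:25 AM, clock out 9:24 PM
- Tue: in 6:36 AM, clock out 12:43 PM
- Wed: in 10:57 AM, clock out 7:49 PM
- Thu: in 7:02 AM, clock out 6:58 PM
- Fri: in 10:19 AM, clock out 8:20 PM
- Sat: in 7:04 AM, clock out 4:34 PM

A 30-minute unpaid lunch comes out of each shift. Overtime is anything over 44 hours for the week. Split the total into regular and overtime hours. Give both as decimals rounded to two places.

Mon: 10:25 AM–9:24 PM = 10 h 59 min; less 30 min break → 10 h 29 min
Tue: 6:36 AM–12:43 PM = 6 h 7 min; less 30 min break → 5 h 37 min
Wed: 10:57 AM–7:49 PM = 8 h 52 min; less 30 min break → 8 h 22 min
Thu: 7:02 AM–6:58 PM = 11 h 56 min; less 30 min break → 11 h 26 min
Fri: 10:19 AM–8:20 PM = 10 h 1 min; less 30 min break → 9 h 31 min
Sat: 7:04 AM–4:34 PM = 9 h 30 min; less 30 min break → 9 h 0 min
Total worked: 54 h 25 min = 54.42 h.
Threshold 44 h → overtime 10 h 25 min, regular 44 h 0 min.

Regular 44.00 hours, overtime 10.42 hours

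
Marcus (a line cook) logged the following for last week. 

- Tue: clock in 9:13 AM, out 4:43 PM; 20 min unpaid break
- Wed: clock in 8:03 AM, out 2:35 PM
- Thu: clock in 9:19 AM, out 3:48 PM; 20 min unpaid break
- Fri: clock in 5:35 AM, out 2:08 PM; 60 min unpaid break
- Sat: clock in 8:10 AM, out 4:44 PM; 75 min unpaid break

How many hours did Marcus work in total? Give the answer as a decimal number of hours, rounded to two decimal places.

34.72 hours

Tue: 9:13 AM–4:43 PM = 7 h 30 min; less 20 min break → 7 h 10 min
Wed: 8:03 AM–2:35 PM = 6 h 32 min
Thu: 9:19 AM–3:48 PM = 6 h 29 min; less 20 min break → 6 h 9 min
Fri: 5:35 AM–2:08 PM = 8 h 33 min; less 60 min break → 7 h 33 min
Sat: 8:10 AM–4:44 PM = 8 h 34 min; less 75 min break → 7 h 19 min
Total: 7 h 10 min + 6 h 32 min + 6 h 9 min + 7 h 33 min + 7 h 19 min = 34 h 43 min.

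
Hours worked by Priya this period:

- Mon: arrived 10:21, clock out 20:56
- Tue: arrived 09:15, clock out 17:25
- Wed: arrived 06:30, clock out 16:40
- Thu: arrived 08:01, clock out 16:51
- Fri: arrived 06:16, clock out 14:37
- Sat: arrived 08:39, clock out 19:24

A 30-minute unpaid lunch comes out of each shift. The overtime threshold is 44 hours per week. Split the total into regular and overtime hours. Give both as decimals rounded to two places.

Regular 44.00 hours, overtime 9.85 hours

Mon: 10:21–20:56 = 10 h 35 min; less 30 min break → 10 h 5 min
Tue: 09:15–17:25 = 8 h 10 min; less 30 min break → 7 h 40 min
Wed: 06:30–16:40 = 10 h 10 min; less 30 min break → 9 h 40 min
Thu: 08:01–16:51 = 8 h 50 min; less 30 min break → 8 h 20 min
Fri: 06:16–14:37 = 8 h 21 min; less 30 min break → 7 h 51 min
Sat: 08:39–19:24 = 10 h 45 min; less 30 min break → 10 h 15 min
Total worked: 53 h 51 min = 53.85 h.
Threshold 44 h → overtime 9 h 51 min, regular 44 h 0 min.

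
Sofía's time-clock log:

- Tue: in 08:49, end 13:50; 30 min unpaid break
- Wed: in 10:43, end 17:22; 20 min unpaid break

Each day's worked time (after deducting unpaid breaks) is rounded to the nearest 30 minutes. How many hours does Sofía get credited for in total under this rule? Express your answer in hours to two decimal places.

11.00 hours

Tue: 08:49–13:50 = 5 h 1 min − 30 min = 4 h 31 min → rounds to 4 h 30 min
Wed: 10:43–17:22 = 6 h 39 min − 20 min = 6 h 19 min → rounds to 6 h 30 min
Total credited: 11 h 0 min.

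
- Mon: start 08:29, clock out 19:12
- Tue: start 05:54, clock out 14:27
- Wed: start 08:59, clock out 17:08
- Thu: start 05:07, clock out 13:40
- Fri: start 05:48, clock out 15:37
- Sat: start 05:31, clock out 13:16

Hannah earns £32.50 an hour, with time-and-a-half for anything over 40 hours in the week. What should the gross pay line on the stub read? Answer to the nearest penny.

£1959.75

Mon: 08:29–19:12 = 10 h 43 min
Tue: 05:54–14:27 = 8 h 33 min
Wed: 08:59–17:08 = 8 h 9 min
Thu: 05:07–13:40 = 8 h 33 min
Fri: 05:48–15:37 = 9 h 49 min
Sat: 05:31–13:16 = 7 h 45 min
Total worked: 53 h 32 min = 3212 min.
Regular 40 h 0 min = 2400 min at £32.50/h; overtime 13 h 32 min = 812 min at £48.75/h.
Pay = (2400 × £32.50 + 812 × £48.75) ÷ 60 = £1959.75.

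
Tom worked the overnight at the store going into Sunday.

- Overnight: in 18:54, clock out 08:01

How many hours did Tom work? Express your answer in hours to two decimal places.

13.12 hours

Overnight: 18:54 → midnight = 5 h 6 min; midnight → 08:01 = 8 h 1 min; span 13 h 7 min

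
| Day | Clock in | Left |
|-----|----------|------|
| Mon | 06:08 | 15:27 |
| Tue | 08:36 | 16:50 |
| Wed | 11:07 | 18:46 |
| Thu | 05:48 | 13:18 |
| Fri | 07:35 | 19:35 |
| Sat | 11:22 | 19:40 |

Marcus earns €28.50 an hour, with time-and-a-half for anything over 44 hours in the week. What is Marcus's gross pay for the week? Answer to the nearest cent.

€1638.75

Mon: 06:08–15:27 = 9 h 19 min
Tue: 08:36–16:50 = 8 h 14 min
Wed: 11:07–18:46 = 7 h 39 min
Thu: 05:48–13:18 = 7 h 30 min
Fri: 07:35–19:35 = 12 h 0 min
Sat: 11:22–19:40 = 8 h 18 min
Total worked: 53 h 0 min = 3180 min.
Regular 44 h 0 min = 2640 min at €28.50/h; overtime 9 h 0 min = 540 min at €42.75/h.
Pay = (2640 × €28.50 + 540 × €42.75) ÷ 60 = €1638.75.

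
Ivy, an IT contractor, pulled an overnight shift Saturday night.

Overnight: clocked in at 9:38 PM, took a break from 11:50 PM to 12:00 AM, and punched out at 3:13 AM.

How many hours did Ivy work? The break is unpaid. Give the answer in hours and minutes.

Overnight: 9:38 PM → midnight = 2 h 22 min; midnight → 3:13 AM = 3 h 13 min; span 5 h 35 min; less 10 min break → 5 h 25 min

5 h 25 min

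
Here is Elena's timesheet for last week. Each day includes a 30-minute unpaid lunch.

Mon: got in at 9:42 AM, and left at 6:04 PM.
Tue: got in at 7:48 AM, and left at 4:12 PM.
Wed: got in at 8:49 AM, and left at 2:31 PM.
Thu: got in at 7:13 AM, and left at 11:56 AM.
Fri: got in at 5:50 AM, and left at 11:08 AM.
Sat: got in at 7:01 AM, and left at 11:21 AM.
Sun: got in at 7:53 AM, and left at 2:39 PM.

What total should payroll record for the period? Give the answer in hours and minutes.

Mon: 9:42 AM–6:04 PM = 8 h 22 min; less 30 min break → 7 h 52 min
Tue: 7:48 AM–4:12 PM = 8 h 24 min; less 30 min break → 7 h 54 min
Wed: 8:49 AM–2:31 PM = 5 h 42 min; less 30 min break → 5 h 12 min
Thu: 7:13 AM–11:56 AM = 4 h 43 min; less 30 min break → 4 h 13 min
Fri: 5:50 AM–11:08 AM = 5 h 18 min; less 30 min break → 4 h 48 min
Sat: 7:01 AM–11:21 AM = 4 h 20 min; less 30 min break → 3 h 50 min
Sun: 7:53 AM–2:39 PM = 6 h 46 min; less 30 min break → 6 h 16 min
Total: 7 h 52 min + 7 h 54 min + 5 h 12 min + 4 h 13 min + 4 h 48 min + 3 h 50 min + 6 h 16 min = 40 h 5 min.

40 h 5 min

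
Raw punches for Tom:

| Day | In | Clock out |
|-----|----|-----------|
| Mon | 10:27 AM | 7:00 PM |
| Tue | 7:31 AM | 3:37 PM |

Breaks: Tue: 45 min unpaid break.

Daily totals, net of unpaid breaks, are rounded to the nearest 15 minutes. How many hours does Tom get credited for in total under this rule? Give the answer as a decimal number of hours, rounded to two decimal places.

Mon: 10:27 AM–7:00 PM = 8 h 33 min → rounds to 8 h 30 min
Tue: 7:31 AM–3:37 PM = 8 h 6 min − 45 min = 7 h 21 min → rounds to 7 h 15 min
Total credited: 15 h 45 min.

15.75 hours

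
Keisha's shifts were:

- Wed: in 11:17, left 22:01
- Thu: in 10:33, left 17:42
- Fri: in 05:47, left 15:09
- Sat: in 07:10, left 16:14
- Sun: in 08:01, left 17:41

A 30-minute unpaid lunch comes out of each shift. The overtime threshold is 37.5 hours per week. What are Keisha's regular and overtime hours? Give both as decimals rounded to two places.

Wed: 11:17–22:01 = 10 h 44 min; less 30 min break → 10 h 14 min
Thu: 10:33–17:42 = 7 h 9 min; less 30 min break → 6 h 39 min
Fri: 05:47–15:09 = 9 h 22 min; less 30 min break → 8 h 52 min
Sat: 07:10–16:14 = 9 h 4 min; less 30 min break → 8 h 34 min
Sun: 08:01–17:41 = 9 h 40 min; less 30 min break → 9 h 10 min
Total worked: 43 h 29 min = 43.48 h.
Threshold 37.5 h → overtime 5 h 59 min, regular 37 h 30 min.

Regular 37.50 hours, overtime 5.98 hours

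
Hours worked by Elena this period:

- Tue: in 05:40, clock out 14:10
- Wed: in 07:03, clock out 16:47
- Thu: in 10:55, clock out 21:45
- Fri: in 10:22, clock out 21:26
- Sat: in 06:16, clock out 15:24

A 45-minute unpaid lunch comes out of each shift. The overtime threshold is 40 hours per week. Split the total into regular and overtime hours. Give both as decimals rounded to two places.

Regular 40.00 hours, overtime 5.52 hours

Tue: 05:40–14:10 = 8 h 30 min; less 45 min break → 7 h 45 min
Wed: 07:03–16:47 = 9 h 44 min; less 45 min break → 8 h 59 min
Thu: 10:55–21:45 = 10 h 50 min; less 45 min break → 10 h 5 min
Fri: 10:22–21:26 = 11 h 4 min; less 45 min break → 10 h 19 min
Sat: 06:16–15:24 = 9 h 8 min; less 45 min break → 8 h 23 min
Total worked: 45 h 31 min = 45.52 h.
Threshold 40 h → overtime 5 h 31 min, regular 40 h 0 min.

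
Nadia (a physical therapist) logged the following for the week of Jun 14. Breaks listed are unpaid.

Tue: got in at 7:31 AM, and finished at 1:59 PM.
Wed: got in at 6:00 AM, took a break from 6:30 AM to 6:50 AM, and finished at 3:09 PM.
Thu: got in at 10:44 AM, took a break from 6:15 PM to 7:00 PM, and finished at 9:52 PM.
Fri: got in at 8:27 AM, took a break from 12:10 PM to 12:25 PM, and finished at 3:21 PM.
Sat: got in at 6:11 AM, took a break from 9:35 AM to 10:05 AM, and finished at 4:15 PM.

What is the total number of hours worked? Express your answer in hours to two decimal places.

Tue: 7:31 AM–1:59 PM = 6 h 28 min
Wed: 6:00 AM–3:09 PM = 9 h 9 min; less 20 min break → 8 h 49 min
Thu: 10:44 AM–9:52 PM = 11 h 8 min; less 45 min break → 10 h 23 min
Fri: 8:27 AM–3:21 PM = 6 h 54 min; less 15 min break → 6 h 39 min
Sat: 6:11 AM–4:15 PM = 10 h 4 min; less 30 min break → 9 h 34 min
Total: 6 h 28 min + 8 h 49 min + 10 h 23 min + 6 h 39 min + 9 h 34 min = 41 h 53 min.

41.88 hours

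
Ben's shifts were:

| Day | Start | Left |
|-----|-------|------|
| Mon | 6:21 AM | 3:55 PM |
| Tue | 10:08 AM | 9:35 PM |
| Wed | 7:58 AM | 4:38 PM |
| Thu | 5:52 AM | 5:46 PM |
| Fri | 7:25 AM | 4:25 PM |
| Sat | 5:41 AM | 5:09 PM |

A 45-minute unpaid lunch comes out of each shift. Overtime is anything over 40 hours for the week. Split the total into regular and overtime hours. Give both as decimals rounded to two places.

Mon: 6:21 AM–3:55 PM = 9 h 34 min; less 45 min break → 8 h 49 min
Tue: 10:08 AM–9:35 PM = 11 h 27 min; less 45 min break → 10 h 42 min
Wed: 7:58 AM–4:38 PM = 8 h 40 min; less 45 min break → 7 h 55 min
Thu: 5:52 AM–5:46 PM = 11 h 54 min; less 45 min break → 11 h 9 min
Fri: 7:25 AM–4:25 PM = 9 h 0 min; less 45 min break → 8 h 15 min
Sat: 5:41 AM–5:09 PM = 11 h 28 min; less 45 min break → 10 h 43 min
Total worked: 57 h 33 min = 57.55 h.
Threshold 40 h → overtime 17 h 33 min, regular 40 h 0 min.

Regular 40.00 hours, overtime 17.55 hours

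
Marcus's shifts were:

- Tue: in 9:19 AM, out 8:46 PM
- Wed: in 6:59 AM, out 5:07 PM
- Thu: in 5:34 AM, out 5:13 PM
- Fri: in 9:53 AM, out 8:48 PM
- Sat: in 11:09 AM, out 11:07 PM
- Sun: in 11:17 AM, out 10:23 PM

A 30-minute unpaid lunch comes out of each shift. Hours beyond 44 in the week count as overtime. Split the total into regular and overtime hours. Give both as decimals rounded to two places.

Tue: 9:19 AM–8:46 PM = 11 h 27 min; less 30 min break → 10 h 57 min
Wed: 6:59 AM–5:07 PM = 10 h 8 min; less 30 min break → 9 h 38 min
Thu: 5:34 AM–5:13 PM = 11 h 39 min; less 30 min break → 11 h 9 min
Fri: 9:53 AM–8:48 PM = 10 h 55 min; less 30 min break → 10 h 25 min
Sat: 11:09 AM–11:07 PM = 11 h 58 min; less 30 min break → 11 h 28 min
Sun: 11:17 AM–10:23 PM = 11 h 6 min; less 30 min break → 10 h 36 min
Total worked: 64 h 13 min = 64.22 h.
Threshold 44 h → overtime 20 h 13 min, regular 44 h 0 min.

Regular 44.00 hours, overtime 20.22 hours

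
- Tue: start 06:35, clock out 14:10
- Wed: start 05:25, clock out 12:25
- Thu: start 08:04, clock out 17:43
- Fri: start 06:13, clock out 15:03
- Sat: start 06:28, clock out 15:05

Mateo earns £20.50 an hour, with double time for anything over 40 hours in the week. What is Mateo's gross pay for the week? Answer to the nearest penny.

Tue: 06:35–14:10 = 7 h 35 min
Wed: 05:25–12:25 = 7 h 0 min
Thu: 08:04–17:43 = 9 h 39 min
Fri: 06:13–15:03 = 8 h 50 min
Sat: 06:28–15:05 = 8 h 37 min
Total worked: 41 h 41 min = 2501 min.
Regular 40 h 0 min = 2400 min at £20.50/h; overtime 1 h 41 min = 101 min at £41.00/h.
Pay = (2400 × £20.50 + 101 × £41.00) ÷ 60 = £889.02.

£889.02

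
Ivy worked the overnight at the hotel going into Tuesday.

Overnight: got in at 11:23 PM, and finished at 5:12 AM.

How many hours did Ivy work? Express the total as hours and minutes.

Overnight: 11:23 PM → midnight = 0 h 37 min; midnight → 5:12 AM = 5 h 12 min; span 5 h 49 min

5 h 49 min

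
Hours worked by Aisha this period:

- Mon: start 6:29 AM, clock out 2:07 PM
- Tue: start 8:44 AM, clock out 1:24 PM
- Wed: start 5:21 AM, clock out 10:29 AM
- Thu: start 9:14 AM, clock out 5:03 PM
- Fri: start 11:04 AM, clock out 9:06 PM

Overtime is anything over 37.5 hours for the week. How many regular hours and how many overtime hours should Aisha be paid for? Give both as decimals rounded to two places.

Mon: 6:29 AM–2:07 PM = 7 h 38 min
Tue: 8:44 AM–1:24 PM = 4 h 40 min
Wed: 5:21 AM–10:29 AM = 5 h 8 min
Thu: 9:14 AM–5:03 PM = 7 h 49 min
Fri: 11:04 AM–9:06 PM = 10 h 2 min
Total worked: 35 h 17 min = 35.28 h.
Threshold 37.5 h → overtime 0 h 0 min, regular 35 h 17 min.

Regular 35.28 hours, overtime 0.00 hours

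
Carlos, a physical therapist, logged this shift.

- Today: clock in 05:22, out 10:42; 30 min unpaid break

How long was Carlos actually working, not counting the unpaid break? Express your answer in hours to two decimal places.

Today: 05:22–10:42 = 5 h 20 min; less 30 min break → 4 h 50 min

4.83 hours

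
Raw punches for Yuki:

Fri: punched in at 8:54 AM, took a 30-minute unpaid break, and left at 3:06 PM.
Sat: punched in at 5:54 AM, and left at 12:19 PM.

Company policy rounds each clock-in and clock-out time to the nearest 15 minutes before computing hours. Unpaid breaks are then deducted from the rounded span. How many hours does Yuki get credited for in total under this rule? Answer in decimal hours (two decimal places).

Fri: in 8:54 AM→9:00 AM, out 3:06 PM→3:00 PM; 6 h 0 min − 30 min = 5 h 30 min
Sat: in 5:54 AM→6:00 AM, out 12:19 PM→12:15 PM; 6 h 15 min
Total credited: 11 h 45 min.

11.75 hours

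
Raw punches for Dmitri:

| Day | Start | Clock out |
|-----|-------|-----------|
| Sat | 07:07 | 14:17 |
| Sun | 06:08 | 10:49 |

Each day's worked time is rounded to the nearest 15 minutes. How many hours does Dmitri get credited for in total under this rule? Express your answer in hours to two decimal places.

12.00 hours

Sat: 07:07–14:17 = 7 h 10 min → rounds to 7 h 15 min
Sun: 06:08–10:49 = 4 h 41 min → rounds to 4 h 45 min
Total credited: 12 h 0 min.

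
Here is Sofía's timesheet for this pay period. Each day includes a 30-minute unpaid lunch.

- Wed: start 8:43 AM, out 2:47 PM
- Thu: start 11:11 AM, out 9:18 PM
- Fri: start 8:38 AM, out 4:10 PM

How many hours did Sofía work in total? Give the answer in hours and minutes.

22 h 13 min

Wed: 8:43 AM–2:47 PM = 6 h 4 min; less 30 min break → 5 h 34 min
Thu: 11:11 AM–9:18 PM = 10 h 7 min; less 30 min break → 9 h 37 min
Fri: 8:38 AM–4:10 PM = 7 h 32 min; less 30 min break → 7 h 2 min
Total: 5 h 34 min + 9 h 37 min + 7 h 2 min = 22 h 13 min.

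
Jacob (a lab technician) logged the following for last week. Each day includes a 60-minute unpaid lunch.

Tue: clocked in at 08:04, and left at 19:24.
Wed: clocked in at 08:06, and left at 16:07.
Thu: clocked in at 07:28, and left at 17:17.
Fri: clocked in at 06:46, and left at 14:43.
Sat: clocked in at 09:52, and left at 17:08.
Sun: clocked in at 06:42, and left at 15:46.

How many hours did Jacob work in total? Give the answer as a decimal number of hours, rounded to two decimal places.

47.45 hours

Tue: 08:04–19:24 = 11 h 20 min; less 60 min break → 10 h 20 min
Wed: 08:06–16:07 = 8 h 1 min; less 60 min break → 7 h 1 min
Thu: 07:28–17:17 = 9 h 49 min; less 60 min break → 8 h 49 min
Fri: 06:46–14:43 = 7 h 57 min; less 60 min break → 6 h 57 min
Sat: 09:52–17:08 = 7 h 16 min; less 60 min break → 6 h 16 min
Sun: 06:42–15:46 = 9 h 4 min; less 60 min break → 8 h 4 min
Total: 10 h 20 min + 7 h 1 min + 8 h 49 min + 6 h 57 min + 6 h 16 min + 8 h 4 min = 47 h 27 min.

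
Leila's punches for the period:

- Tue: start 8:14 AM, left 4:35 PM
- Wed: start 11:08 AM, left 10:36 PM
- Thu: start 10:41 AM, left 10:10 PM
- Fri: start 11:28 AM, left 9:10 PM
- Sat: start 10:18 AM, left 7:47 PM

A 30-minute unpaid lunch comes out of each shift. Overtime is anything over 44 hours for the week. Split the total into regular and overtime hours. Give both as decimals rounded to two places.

Regular 44.00 hours, overtime 3.98 hours

Tue: 8:14 AM–4:35 PM = 8 h 21 min; less 30 min break → 7 h 51 min
Wed: 11:08 AM–10:36 PM = 11 h 28 min; less 30 min break → 10 h 58 min
Thu: 10:41 AM–10:10 PM = 11 h 29 min; less 30 min break → 10 h 59 min
Fri: 11:28 AM–9:10 PM = 9 h 42 min; less 30 min break → 9 h 12 min
Sat: 10:18 AM–7:47 PM = 9 h 29 min; less 30 min break → 8 h 59 min
Total worked: 47 h 59 min = 47.98 h.
Threshold 44 h → overtime 3 h 59 min, regular 44 h 0 min.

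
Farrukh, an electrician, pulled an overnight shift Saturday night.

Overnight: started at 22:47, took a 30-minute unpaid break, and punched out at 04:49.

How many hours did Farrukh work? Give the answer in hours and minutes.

Overnight: 22:47 → midnight = 1 h 13 min; midnight → 04:49 = 4 h 49 min; span 6 h 2 min; less 30 min break → 5 h 32 min

5 h 32 min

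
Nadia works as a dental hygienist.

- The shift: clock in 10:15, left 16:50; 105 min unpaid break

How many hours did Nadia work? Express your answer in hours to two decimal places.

The shift: 10:15–16:50 = 6 h 35 min; less 105 min break → 4 h 50 min

4.83 hours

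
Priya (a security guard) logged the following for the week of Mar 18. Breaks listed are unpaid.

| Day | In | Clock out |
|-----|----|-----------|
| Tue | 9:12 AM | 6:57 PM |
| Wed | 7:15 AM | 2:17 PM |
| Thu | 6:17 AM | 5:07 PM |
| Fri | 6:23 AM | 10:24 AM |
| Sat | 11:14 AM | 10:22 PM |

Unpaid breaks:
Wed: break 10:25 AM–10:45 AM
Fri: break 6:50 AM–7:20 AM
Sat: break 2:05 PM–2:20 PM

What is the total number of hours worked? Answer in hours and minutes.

Tue: 9:12 AM–6:57 PM = 9 h 45 min
Wed: 7:15 AM–2:17 PM = 7 h 2 min; less 20 min break → 6 h 42 min
Thu: 6:17 AM–5:07 PM = 10 h 50 min
Fri: 6:23 AM–10:24 AM = 4 h 1 min; less 30 min break → 3 h 31 min
Sat: 11:14 AM–10:22 PM = 11 h 8 min; less 15 min break → 10 h 53 min
Total: 9 h 45 min + 6 h 42 min + 10 h 50 min + 3 h 31 min + 10 h 53 min = 41 h 41 min.

41 h 41 min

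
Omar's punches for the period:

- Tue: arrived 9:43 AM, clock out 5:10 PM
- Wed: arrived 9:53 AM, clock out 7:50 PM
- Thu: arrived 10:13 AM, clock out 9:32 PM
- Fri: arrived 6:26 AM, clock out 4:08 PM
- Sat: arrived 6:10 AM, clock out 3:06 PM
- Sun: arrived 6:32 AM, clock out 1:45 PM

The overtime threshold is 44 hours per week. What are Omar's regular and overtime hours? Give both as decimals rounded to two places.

Tue: 9:43 AM–5:10 PM = 7 h 27 min
Wed: 9:53 AM–7:50 PM = 9 h 57 min
Thu: 10:13 AM–9:32 PM = 11 h 19 min
Fri: 6:26 AM–4:08 PM = 9 h 42 min
Sat: 6:10 AM–3:06 PM = 8 h 56 min
Sun: 6:32 AM–1:45 PM = 7 h 13 min
Total worked: 54 h 34 min = 54.57 h.
Threshold 44 h → overtime 10 h 34 min, regular 44 h 0 min.

Regular 44.00 hours, overtime 10.57 hours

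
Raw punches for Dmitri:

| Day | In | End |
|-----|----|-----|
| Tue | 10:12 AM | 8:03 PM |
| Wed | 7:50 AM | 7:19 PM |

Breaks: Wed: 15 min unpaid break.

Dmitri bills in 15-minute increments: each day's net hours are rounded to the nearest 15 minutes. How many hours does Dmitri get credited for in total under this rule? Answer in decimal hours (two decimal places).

Tue: 10:12 AM–8:03 PM = 9 h 51 min → rounds to 9 h 45 min
Wed: 7:50 AM–7:19 PM = 11 h 29 min − 15 min = 11 h 14 min → rounds to 11 h 15 min
Total credited: 21 h 0 min.

21.00 hours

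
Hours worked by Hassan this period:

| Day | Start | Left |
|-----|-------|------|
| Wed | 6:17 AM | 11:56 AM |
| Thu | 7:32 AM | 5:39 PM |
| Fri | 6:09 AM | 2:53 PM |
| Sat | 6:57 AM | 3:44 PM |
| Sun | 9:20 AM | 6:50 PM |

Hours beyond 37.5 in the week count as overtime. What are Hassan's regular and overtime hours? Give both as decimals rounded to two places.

Regular 37.50 hours, overtime 5.28 hours

Wed: 6:17 AM–11:56 AM = 5 h 39 min
Thu: 7:32 AM–5:39 PM = 10 h 7 min
Fri: 6:09 AM–2:53 PM = 8 h 44 min
Sat: 6:57 AM–3:44 PM = 8 h 47 min
Sun: 9:20 AM–6:50 PM = 9 h 30 min
Total worked: 42 h 47 min = 42.78 h.
Threshold 37.5 h → overtime 5 h 17 min, regular 37 h 30 min.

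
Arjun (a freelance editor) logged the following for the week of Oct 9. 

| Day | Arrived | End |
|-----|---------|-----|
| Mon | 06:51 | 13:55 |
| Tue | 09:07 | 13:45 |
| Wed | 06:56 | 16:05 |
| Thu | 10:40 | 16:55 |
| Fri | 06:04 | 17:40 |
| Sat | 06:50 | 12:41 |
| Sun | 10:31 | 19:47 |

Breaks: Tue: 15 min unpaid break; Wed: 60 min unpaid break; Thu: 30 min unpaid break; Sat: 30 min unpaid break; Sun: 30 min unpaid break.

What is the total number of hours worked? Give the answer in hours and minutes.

Mon: 06:51–13:55 = 7 h 4 min
Tue: 09:07–13:45 = 4 h 38 min; less 15 min break → 4 h 23 min
Wed: 06:56–16:05 = 9 h 9 min; less 60 min break → 8 h 9 min
Thu: 10:40–16:55 = 6 h 15 min; less 30 min break → 5 h 45 min
Fri: 06:04–17:40 = 11 h 36 min
Sat: 06:50–12:41 = 5 h 51 min; less 30 min break → 5 h 21 min
Sun: 10:31–19:47 = 9 h 16 min; less 30 min break → 8 h 46 min
Total: 7 h 4 min + 4 h 23 min + 8 h 9 min + 5 h 45 min + 11 h 36 min + 5 h 21 min + 8 h 46 min = 51 h 4 min.

51 h 4 min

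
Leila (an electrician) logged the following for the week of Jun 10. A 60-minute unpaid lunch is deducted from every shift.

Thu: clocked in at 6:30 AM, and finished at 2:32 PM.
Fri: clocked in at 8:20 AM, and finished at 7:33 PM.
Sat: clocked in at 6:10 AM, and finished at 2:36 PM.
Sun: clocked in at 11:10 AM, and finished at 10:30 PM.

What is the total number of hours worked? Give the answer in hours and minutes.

35 h 1 min

Thu: 6:30 AM–2:32 PM = 8 h 2 min; less 60 min break → 7 h 2 min
Fri: 8:20 AM–7:33 PM = 11 h 13 min; less 60 min break → 10 h 13 min
Sat: 6:10 AM–2:36 PM = 8 h 26 min; less 60 min break → 7 h 26 min
Sun: 11:10 AM–10:30 PM = 11 h 20 min; less 60 min break → 10 h 20 min
Total: 7 h 2 min + 10 h 13 min + 7 h 26 min + 10 h 20 min = 35 h 1 min.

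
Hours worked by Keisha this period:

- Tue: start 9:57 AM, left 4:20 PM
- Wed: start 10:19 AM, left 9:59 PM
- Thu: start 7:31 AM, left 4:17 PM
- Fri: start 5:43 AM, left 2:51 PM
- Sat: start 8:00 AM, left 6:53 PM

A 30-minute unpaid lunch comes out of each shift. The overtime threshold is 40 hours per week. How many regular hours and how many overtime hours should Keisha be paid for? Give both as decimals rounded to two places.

Regular 40.00 hours, overtime 4.33 hours

Tue: 9:57 AM–4:20 PM = 6 h 23 min; less 30 min break → 5 h 53 min
Wed: 10:19 AM–9:59 PM = 11 h 40 min; less 30 min break → 11 h 10 min
Thu: 7:31 AM–4:17 PM = 8 h 46 min; less 30 min break → 8 h 16 min
Fri: 5:43 AM–2:51 PM = 9 h 8 min; less 30 min break → 8 h 38 min
Sat: 8:00 AM–6:53 PM = 10 h 53 min; less 30 min break → 10 h 23 min
Total worked: 44 h 20 min = 44.33 h.
Threshold 40 h → overtime 4 h 20 min, regular 40 h 0 min.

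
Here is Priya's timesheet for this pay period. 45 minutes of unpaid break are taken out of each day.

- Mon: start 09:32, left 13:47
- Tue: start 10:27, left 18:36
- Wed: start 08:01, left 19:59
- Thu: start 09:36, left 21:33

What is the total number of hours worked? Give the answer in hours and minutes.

Mon: 09:32–13:47 = 4 h 15 min; less 45 min break → 3 h 30 min
Tue: 10:27–18:36 = 8 h 9 min; less 45 min break → 7 h 24 min
Wed: 08:01–19:59 = 11 h 58 min; less 45 min break → 11 h 13 min
Thu: 09:36–21:33 = 11 h 57 min; less 45 min break → 11 h 12 min
Total: 3 h 30 min + 7 h 24 min + 11 h 13 min + 11 h 12 min = 33 h 19 min.

33 h 19 min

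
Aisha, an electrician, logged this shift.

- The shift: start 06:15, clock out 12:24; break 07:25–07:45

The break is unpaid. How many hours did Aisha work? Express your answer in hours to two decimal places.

5.82 hours

The shift: 06:15–12:24 = 6 h 9 min; less 20 min break → 5 h 49 min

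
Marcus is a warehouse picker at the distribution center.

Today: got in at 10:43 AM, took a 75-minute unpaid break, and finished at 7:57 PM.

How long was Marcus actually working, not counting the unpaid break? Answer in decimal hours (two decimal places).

Today: 10:43 AM–7:57 PM = 9 h 14 min; less 75 min break → 7 h 59 min

7.98 hours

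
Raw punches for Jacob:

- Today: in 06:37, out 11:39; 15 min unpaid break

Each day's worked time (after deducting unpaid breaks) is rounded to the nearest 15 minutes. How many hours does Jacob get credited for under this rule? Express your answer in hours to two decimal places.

Today: 06:37–11:39 = 5 h 2 min − 15 min = 4 h 47 min → rounds to 4 h 45 min

4.75 hours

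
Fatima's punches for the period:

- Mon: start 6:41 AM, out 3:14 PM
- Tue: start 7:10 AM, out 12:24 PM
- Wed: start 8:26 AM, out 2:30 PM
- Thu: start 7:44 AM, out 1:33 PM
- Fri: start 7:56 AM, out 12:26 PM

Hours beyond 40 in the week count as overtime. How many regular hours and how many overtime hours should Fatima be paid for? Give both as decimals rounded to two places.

Mon: 6:41 AM–3:14 PM = 8 h 33 min
Tue: 7:10 AM–12:24 PM = 5 h 14 min
Wed: 8:26 AM–2:30 PM = 6 h 4 min
Thu: 7:44 AM–1:33 PM = 5 h 49 min
Fri: 7:56 AM–12:26 PM = 4 h 30 min
Total worked: 30 h 10 min = 30.17 h.
Threshold 40 h → overtime 0 h 0 min, regular 30 h 10 min.

Regular 30.17 hours, overtime 0.00 hours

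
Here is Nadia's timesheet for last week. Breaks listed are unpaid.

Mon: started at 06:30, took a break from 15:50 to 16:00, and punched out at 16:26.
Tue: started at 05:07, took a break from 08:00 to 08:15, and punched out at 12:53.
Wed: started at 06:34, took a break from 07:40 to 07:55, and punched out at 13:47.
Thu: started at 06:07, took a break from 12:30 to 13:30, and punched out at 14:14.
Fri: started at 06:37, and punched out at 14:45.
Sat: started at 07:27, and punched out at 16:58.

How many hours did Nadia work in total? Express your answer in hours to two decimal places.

49.02 hours

Mon: 06:30–16:26 = 9 h 56 min; less 10 min break → 9 h 46 min
Tue: 05:07–12:53 = 7 h 46 min; less 15 min break → 7 h 31 min
Wed: 06:34–13:47 = 7 h 13 min; less 15 min break → 6 h 58 min
Thu: 06:07–14:14 = 8 h 7 min; less 60 min break → 7 h 7 min
Fri: 06:37–14:45 = 8 h 8 min
Sat: 07:27–16:58 = 9 h 31 min
Total: 9 h 46 min + 7 h 31 min + 6 h 58 min + 7 h 7 min + 8 h 8 min + 9 h 31 min = 49 h 1 min.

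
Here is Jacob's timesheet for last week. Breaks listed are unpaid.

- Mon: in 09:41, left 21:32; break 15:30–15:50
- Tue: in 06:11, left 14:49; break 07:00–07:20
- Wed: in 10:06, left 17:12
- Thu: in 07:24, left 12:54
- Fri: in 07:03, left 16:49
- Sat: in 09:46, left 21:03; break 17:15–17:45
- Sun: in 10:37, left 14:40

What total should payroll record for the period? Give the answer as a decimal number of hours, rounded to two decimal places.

57.02 hours

Mon: 09:41–21:32 = 11 h 51 min; less 20 min break → 11 h 31 min
Tue: 06:11–14:49 = 8 h 38 min; less 20 min break → 8 h 18 min
Wed: 10:06–17:12 = 7 h 6 min
Thu: 07:24–12:54 = 5 h 30 min
Fri: 07:03–16:49 = 9 h 46 min
Sat: 09:46–21:03 = 11 h 17 min; less 30 min break → 10 h 47 min
Sun: 10:37–14:40 = 4 h 3 min
Total: 11 h 31 min + 8 h 18 min + 7 h 6 min + 5 h 30 min + 9 h 46 min + 10 h 47 min + 4 h 3 min = 57 h 1 min.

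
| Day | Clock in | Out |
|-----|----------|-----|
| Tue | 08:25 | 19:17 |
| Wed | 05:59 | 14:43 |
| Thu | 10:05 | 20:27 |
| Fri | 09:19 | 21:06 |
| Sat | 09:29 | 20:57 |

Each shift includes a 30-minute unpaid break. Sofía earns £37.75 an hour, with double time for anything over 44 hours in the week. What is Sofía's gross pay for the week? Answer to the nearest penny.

Tue: 08:25–19:17 = 10 h 52 min; less 30 min break → 10 h 22 min
Wed: 05:59–14:43 = 8 h 44 min; less 30 min break → 8 h 14 min
Thu: 10:05–20:27 = 10 h 22 min; less 30 min break → 9 h 52 min
Fri: 09:19–21:06 = 11 h 47 min; less 30 min break → 11 h 17 min
Sat: 09:29–20:57 = 11 h 28 min; less 30 min break → 10 h 58 min
Total worked: 50 h 43 min = 3043 min.
Regular 44 h 0 min = 2640 min at £37.75/h; overtime 6 h 43 min = 403 min at £75.50/h.
Pay = (2640 × £37.75 + 403 × £75.50) ÷ 60 = £2168.11.

£2168.11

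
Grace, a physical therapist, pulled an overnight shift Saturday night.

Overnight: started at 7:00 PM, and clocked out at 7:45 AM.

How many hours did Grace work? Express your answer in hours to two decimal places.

Overnight: 7:00 PM → midnight = 5 h 0 min; midnight → 7:45 AM = 7 h 45 min; span 12 h 45 min

12.75 hours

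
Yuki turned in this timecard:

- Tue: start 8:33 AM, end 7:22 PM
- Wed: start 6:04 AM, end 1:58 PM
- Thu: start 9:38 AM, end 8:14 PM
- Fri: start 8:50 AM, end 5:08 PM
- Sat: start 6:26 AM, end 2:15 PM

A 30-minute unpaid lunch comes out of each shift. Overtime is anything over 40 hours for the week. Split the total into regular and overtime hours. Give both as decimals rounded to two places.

Tue: 8:33 AM–7:22 PM = 10 h 49 min; less 30 min break → 10 h 19 min
Wed: 6:04 AM–1:58 PM = 7 h 54 min; less 30 min break → 7 h 24 min
Thu: 9:38 AM–8:14 PM = 10 h 36 min; less 30 min break → 10 h 6 min
Fri: 8:50 AM–5:08 PM = 8 h 18 min; less 30 min break → 7 h 48 min
Sat: 6:26 AM–2:15 PM = 7 h 49 min; less 30 min break → 7 h 19 min
Total worked: 42 h 56 min = 42.93 h.
Threshold 40 h → overtime 2 h 56 min, regular 40 h 0 min.

Regular 40.00 hours, overtime 2.93 hours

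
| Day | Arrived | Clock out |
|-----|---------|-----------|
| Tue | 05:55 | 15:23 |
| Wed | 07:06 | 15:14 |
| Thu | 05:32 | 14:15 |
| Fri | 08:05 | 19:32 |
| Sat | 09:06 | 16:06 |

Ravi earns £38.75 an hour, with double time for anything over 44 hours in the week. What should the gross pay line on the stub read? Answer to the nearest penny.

Tue: 05:55–15:23 = 9 h 28 min
Wed: 07:06–15:14 = 8 h 8 min
Thu: 05:32–14:15 = 8 h 43 min
Fri: 08:05–19:32 = 11 h 27 min
Sat: 09:06–16:06 = 7 h 0 min
Total worked: 44 h 46 min = 2686 min.
Regular 44 h 0 min = 2640 min at £38.75/h; overtime 0 h 46 min = 46 min at £77.50/h.
Pay = (2640 × £38.75 + 46 × £77.50) ÷ 60 = £1764.42.

£1764.42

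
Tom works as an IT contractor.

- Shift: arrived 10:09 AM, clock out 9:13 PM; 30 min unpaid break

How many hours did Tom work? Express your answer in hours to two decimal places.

Shift: 10:09 AM–9:13 PM = 11 h 4 min; less 30 min break → 10 h 34 min

10.57 hours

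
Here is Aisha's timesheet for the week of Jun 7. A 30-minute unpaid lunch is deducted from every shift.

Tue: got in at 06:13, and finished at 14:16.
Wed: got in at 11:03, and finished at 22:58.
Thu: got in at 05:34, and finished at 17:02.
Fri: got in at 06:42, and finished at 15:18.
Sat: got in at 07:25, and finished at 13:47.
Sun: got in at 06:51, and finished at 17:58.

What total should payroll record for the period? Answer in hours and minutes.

Tue: 06:13–14:16 = 8 h 3 min; less 30 min break → 7 h 33 min
Wed: 11:03–22:58 = 11 h 55 min; less 30 min break → 11 h 25 min
Thu: 05:34–17:02 = 11 h 28 min; less 30 min break → 10 h 58 min
Fri: 06:42–15:18 = 8 h 36 min; less 30 min break → 8 h 6 min
Sat: 07:25–13:47 = 6 h 22 min; less 30 min break → 5 h 52 min
Sun: 06:51–17:58 = 11 h 7 min; less 30 min break → 10 h 37 min
Total: 7 h 33 min + 11 h 25 min + 10 h 58 min + 8 h 6 min + 5 h 52 min + 10 h 37 min = 54 h 31 min.

54 h 31 min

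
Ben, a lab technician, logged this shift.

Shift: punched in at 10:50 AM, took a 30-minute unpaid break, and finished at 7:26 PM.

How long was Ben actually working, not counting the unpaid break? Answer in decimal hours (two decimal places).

8.10 hours

Shift: 10:50 AM–7:26 PM = 8 h 36 min; less 30 min break → 8 h 6 min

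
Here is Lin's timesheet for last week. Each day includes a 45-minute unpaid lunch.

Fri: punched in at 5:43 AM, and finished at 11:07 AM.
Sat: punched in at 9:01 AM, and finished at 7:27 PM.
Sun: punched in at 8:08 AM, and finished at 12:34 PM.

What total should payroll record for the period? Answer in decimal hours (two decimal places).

18.02 hours

Fri: 5:43 AM–11:07 AM = 5 h 24 min; less 45 min break → 4 h 39 min
Sat: 9:01 AM–7:27 PM = 10 h 26 min; less 45 min break → 9 h 41 min
Sun: 8:08 AM–12:34 PM = 4 h 26 min; less 45 min break → 3 h 41 min
Total: 4 h 39 min + 9 h 41 min + 3 h 41 min = 18 h 1 min.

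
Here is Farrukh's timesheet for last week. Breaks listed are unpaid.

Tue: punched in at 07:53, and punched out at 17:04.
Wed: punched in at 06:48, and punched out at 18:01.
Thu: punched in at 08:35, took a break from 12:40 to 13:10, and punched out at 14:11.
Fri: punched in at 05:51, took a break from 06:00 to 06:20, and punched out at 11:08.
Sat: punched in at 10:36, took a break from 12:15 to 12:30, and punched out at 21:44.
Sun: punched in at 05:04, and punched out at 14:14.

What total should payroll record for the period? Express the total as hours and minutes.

50 h 30 min

Tue: 07:53–17:04 = 9 h 11 min
Wed: 06:48–18:01 = 11 h 13 min
Thu: 08:35–14:11 = 5 h 36 min; less 30 min break → 5 h 6 min
Fri: 05:51–11:08 = 5 h 17 min; less 20 min break → 4 h 57 min
Sat: 10:36–21:44 = 11 h 8 min; less 15 min break → 10 h 53 min
Sun: 05:04–14:14 = 9 h 10 min
Total: 9 h 11 min + 11 h 13 min + 5 h 6 min + 4 h 57 min + 10 h 53 min + 9 h 10 min = 50 h 30 min.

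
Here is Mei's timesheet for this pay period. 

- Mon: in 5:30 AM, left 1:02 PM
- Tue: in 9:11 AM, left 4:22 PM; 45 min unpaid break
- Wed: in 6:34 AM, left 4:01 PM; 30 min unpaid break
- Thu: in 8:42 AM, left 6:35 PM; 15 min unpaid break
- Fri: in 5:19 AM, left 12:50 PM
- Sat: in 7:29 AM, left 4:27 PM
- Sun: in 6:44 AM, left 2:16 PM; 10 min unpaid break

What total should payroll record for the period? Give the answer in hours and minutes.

Mon: 5:30 AM–1:02 PM = 7 h 32 min
Tue: 9:11 AM–4:22 PM = 7 h 11 min; less 45 min break → 6 h 26 min
Wed: 6:34 AM–4:01 PM = 9 h 27 min; less 30 min break → 8 h 57 min
Thu: 8:42 AM–6:35 PM = 9 h 53 min; less 15 min break → 9 h 38 min
Fri: 5:19 AM–12:50 PM = 7 h 31 min
Sat: 7:29 AM–4:27 PM = 8 h 58 min
Sun: 6:44 AM–2:16 PM = 7 h 32 min; less 10 min break → 7 h 22 min
Total: 7 h 32 min + 6 h 26 min + 8 h 57 min + 9 h 38 min + 7 h 31 min + 8 h 58 min + 7 h 22 min = 56 h 24 min.

56 h 24 min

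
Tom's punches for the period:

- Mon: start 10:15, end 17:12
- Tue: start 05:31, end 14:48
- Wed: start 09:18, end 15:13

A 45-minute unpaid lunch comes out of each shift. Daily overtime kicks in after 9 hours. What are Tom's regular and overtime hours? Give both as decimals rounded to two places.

Mon: 10:15–17:12 = 6 h 57 min; less 45 min break → 6 h 12 min
Tue: 05:31–14:48 = 9 h 17 min; less 45 min break → 8 h 32 min
Wed: 09:18–15:13 = 5 h 55 min; less 45 min break → 5 h 10 min
Mon reg 6 h 12 min / OT 0 h 0 min; Tue reg 8 h 32 min / OT 0 h 0 min; Wed reg 5 h 10 min / OT 0 h 0 min.
Totals: regular 19 h 54 min, overtime 0 h 0 min.

Regular 19.90 hours, overtime 0.00 hours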